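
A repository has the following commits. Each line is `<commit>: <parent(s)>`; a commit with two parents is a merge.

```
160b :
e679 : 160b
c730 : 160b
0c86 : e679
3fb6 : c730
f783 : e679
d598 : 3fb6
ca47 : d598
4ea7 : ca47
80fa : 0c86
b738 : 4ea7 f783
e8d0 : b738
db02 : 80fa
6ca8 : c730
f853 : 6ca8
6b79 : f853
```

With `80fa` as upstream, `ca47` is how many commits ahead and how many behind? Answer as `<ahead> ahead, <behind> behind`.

4 ahead, 3 behind

Reachable from ca47: {160b, 3fb6, c730, ca47, d598}.
Reachable from 80fa: {0c86, 160b, 80fa, e679}.
Only in ca47's history (ahead): {3fb6, c730, ca47, d598} — 4.
Only in 80fa's history (behind): {0c86, 80fa, e679} — 3.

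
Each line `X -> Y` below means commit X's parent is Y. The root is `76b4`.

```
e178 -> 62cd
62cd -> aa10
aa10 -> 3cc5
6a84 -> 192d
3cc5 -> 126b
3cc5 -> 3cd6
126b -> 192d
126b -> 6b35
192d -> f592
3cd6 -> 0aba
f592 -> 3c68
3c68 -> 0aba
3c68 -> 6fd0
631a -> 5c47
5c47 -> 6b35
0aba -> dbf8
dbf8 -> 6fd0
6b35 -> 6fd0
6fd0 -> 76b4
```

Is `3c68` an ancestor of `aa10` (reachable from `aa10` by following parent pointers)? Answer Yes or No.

Ancestors of aa10 (commits reachable by following parents): {0aba, 126b, 192d, 3c68, 3cc5, 3cd6, 6b35, 6fd0, 76b4, aa10, dbf8, f592}.
3c68 is in that set, so it is an ancestor of aa10.

Yes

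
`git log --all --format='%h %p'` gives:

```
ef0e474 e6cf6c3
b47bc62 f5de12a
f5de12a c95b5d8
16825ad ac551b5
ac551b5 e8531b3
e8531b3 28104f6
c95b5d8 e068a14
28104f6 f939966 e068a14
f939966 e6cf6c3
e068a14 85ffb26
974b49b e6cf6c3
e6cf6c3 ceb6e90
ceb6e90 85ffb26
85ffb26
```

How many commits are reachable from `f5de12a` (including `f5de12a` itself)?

Walking parent pointers from f5de12a: reachable set = {85ffb26, c95b5d8, e068a14, f5de12a}.
That is 4 commits.

4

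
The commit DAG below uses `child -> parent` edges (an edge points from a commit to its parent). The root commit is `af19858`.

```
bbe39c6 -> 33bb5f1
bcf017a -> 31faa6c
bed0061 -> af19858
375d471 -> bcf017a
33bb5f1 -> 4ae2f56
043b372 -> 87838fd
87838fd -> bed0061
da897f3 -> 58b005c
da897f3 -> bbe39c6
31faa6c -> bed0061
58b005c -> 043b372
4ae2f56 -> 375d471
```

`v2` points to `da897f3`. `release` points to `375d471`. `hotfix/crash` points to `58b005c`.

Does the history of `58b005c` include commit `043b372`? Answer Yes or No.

Yes

Ancestors of 58b005c (commits reachable by following parents): {043b372, 58b005c, 87838fd, af19858, bed0061}.
043b372 is in that set, so it is an ancestor of 58b005c.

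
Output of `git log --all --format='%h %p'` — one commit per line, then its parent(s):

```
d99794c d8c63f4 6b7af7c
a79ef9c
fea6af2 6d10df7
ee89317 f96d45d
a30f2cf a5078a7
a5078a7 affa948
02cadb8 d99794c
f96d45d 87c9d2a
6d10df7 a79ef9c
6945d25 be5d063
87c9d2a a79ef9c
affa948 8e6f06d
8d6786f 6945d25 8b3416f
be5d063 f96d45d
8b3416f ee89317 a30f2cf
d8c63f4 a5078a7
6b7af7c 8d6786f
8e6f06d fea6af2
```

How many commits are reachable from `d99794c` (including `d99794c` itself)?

17

Walking parent pointers from d99794c: reachable set = {6945d25, 6b7af7c, 6d10df7, 87c9d2a, 8b3416f, 8d6786f, 8e6f06d, a30f2cf, a5078a7, a79ef9c, affa948, be5d063, d8c63f4, d99794c, ee89317, f96d45d, fea6af2}.
That is 17 commits.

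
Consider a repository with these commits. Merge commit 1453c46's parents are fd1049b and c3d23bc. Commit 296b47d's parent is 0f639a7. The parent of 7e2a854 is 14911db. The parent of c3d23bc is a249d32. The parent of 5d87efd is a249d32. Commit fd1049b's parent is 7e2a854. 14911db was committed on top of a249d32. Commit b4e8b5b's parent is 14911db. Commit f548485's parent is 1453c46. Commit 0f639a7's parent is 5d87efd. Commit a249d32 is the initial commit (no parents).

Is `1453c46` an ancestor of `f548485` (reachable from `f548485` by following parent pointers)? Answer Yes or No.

Ancestors of f548485 (commits reachable by following parents): {1453c46, 14911db, 7e2a854, a249d32, c3d23bc, f548485, fd1049b}.
1453c46 is in that set, so it is an ancestor of f548485.

Yes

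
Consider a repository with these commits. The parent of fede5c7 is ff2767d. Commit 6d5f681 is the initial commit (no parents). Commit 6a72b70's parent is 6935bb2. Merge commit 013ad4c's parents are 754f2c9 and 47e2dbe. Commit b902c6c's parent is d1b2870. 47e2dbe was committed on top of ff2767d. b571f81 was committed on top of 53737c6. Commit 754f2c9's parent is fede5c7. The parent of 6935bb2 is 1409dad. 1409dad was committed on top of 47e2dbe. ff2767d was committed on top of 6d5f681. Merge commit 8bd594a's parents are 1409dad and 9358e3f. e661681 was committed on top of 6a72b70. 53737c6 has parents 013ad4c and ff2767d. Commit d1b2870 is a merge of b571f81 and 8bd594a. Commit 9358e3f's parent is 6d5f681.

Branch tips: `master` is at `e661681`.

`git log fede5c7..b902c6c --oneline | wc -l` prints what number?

Reachable from b902c6c: {013ad4c, 1409dad, 47e2dbe, 53737c6, 6d5f681, 754f2c9, 8bd594a, 9358e3f, b571f81, b902c6c, d1b2870, fede5c7, ff2767d}.
Reachable from fede5c7: {6d5f681, fede5c7, ff2767d}.
In b902c6c's history but not fede5c7's: {013ad4c, 1409dad, 47e2dbe, 53737c6, 754f2c9, 8bd594a, 9358e3f, b571f81, b902c6c, d1b2870} — 10 commits.

10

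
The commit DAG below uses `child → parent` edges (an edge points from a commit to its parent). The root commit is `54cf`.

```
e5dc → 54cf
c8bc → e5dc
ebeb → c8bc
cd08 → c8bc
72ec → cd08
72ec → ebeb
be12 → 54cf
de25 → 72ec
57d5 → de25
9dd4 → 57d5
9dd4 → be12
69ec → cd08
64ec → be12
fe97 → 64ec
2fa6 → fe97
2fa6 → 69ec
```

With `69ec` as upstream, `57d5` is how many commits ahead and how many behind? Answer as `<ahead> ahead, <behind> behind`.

4 ahead, 1 behind

Reachable from 57d5: {54cf, 57d5, 72ec, c8bc, cd08, de25, e5dc, ebeb}.
Reachable from 69ec: {54cf, 69ec, c8bc, cd08, e5dc}.
Only in 57d5's history (ahead): {57d5, 72ec, de25, ebeb} — 4.
Only in 69ec's history (behind): {69ec} — 1.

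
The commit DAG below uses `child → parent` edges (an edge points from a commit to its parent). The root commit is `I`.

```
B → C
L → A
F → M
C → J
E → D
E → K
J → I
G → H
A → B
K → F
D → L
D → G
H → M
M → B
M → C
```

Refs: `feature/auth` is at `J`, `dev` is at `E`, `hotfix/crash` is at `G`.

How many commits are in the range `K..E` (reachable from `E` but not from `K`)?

6

Reachable from E: {A, B, C, D, E, F, G, H, I, J, K, L, M}.
Reachable from K: {B, C, F, I, J, K, M}.
In E's history but not K's: {A, D, E, G, H, L} — 6 commits.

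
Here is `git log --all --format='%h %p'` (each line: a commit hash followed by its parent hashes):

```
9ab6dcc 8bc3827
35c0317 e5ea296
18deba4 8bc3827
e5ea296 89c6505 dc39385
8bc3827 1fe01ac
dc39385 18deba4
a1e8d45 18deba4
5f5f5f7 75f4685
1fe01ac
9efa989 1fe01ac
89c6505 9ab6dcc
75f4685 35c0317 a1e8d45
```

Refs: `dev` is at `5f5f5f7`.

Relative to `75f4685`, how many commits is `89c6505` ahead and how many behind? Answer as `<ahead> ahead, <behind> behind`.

0 ahead, 6 behind

Reachable from 89c6505: {1fe01ac, 89c6505, 8bc3827, 9ab6dcc}.
Reachable from 75f4685: {18deba4, 1fe01ac, 35c0317, 75f4685, 89c6505, 8bc3827, 9ab6dcc, a1e8d45, dc39385, e5ea296}.
Only in 89c6505's history (ahead): {} — 0.
Only in 75f4685's history (behind): {18deba4, 35c0317, 75f4685, a1e8d45, dc39385, e5ea296} — 6.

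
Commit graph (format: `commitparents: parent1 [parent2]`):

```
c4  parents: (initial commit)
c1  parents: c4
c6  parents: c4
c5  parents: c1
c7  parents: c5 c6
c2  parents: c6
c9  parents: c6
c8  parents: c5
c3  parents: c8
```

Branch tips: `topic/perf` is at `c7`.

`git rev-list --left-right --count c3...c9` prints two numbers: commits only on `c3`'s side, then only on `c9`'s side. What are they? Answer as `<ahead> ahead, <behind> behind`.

4 ahead, 2 behind

Reachable from c3: {c1, c3, c4, c5, c8}.
Reachable from c9: {c4, c6, c9}.
Only in c3's history (ahead): {c1, c3, c5, c8} — 4.
Only in c9's history (behind): {c6, c9} — 2.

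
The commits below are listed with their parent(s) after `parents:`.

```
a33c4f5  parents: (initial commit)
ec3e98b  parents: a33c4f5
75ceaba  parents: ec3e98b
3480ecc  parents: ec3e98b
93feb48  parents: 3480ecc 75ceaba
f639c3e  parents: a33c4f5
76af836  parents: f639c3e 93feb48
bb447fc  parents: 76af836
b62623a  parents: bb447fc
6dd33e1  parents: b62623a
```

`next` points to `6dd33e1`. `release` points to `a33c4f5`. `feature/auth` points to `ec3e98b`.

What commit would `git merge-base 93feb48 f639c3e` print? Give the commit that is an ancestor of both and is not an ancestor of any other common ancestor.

Ancestors of 93feb48: {3480ecc, 75ceaba, 93feb48, a33c4f5, ec3e98b}.
Ancestors of f639c3e: {a33c4f5, f639c3e}.
Common ancestors: {a33c4f5}.
The only common ancestor is a33c4f5, so it is the merge base.

a33c4f5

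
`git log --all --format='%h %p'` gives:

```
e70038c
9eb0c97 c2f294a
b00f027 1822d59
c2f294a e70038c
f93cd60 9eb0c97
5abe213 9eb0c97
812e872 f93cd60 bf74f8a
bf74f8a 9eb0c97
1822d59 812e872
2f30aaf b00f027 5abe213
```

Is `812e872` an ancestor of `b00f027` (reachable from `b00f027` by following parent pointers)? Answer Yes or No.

Yes

Ancestors of b00f027 (commits reachable by following parents): {1822d59, 812e872, 9eb0c97, b00f027, bf74f8a, c2f294a, e70038c, f93cd60}.
812e872 is in that set, so it is an ancestor of b00f027.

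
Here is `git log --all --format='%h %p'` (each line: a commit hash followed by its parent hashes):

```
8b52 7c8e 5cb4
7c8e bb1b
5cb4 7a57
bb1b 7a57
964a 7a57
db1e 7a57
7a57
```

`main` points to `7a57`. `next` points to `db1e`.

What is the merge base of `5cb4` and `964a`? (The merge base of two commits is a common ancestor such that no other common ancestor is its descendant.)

Ancestors of 5cb4: {5cb4, 7a57}.
Ancestors of 964a: {7a57, 964a}.
Common ancestors: {7a57}.
The only common ancestor is 7a57, so it is the merge base.

7a57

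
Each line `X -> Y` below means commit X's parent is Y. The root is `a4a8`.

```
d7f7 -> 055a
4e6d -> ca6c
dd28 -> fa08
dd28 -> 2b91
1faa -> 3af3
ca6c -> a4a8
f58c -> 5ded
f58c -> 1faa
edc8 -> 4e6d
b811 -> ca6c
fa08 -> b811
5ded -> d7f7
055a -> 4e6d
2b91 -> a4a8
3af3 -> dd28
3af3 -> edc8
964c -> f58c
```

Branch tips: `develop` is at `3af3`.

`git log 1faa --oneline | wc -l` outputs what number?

Walking parent pointers from 1faa: reachable set = {1faa, 2b91, 3af3, 4e6d, a4a8, b811, ca6c, dd28, edc8, fa08}.
That is 10 commits.

10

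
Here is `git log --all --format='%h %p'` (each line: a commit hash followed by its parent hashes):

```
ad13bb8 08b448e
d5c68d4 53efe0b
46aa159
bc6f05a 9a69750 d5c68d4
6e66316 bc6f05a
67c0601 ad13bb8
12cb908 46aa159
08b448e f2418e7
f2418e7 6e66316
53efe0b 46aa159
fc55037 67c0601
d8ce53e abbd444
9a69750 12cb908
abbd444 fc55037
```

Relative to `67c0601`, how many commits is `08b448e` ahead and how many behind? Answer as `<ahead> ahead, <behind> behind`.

Reachable from 08b448e: {08b448e, 12cb908, 46aa159, 53efe0b, 6e66316, 9a69750, bc6f05a, d5c68d4, f2418e7}.
Reachable from 67c0601: {08b448e, 12cb908, 46aa159, 53efe0b, 67c0601, 6e66316, 9a69750, ad13bb8, bc6f05a, d5c68d4, f2418e7}.
Only in 08b448e's history (ahead): {} — 0.
Only in 67c0601's history (behind): {67c0601, ad13bb8} — 2.

0 ahead, 2 behind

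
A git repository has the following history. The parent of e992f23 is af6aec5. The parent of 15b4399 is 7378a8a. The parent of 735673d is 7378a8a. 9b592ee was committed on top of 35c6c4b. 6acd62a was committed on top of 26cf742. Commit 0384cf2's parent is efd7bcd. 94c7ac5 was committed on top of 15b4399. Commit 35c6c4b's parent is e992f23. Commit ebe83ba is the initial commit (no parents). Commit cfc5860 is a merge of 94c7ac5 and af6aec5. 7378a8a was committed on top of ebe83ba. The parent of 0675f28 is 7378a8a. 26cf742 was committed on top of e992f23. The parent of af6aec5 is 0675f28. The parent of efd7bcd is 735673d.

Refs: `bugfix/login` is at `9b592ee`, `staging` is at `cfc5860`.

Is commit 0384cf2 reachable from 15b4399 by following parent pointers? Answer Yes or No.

Ancestors of 15b4399: {15b4399, 7378a8a, ebe83ba}.
0384cf2 is not in that set, so it is not an ancestor of 15b4399.

No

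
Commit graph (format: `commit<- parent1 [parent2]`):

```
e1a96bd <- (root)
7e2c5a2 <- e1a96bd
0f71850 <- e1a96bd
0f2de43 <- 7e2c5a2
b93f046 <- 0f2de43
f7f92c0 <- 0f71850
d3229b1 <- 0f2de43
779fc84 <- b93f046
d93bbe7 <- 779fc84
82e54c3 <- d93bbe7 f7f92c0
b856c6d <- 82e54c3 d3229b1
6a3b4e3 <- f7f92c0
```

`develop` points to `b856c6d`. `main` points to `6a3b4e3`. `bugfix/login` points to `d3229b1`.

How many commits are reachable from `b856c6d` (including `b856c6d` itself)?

11

Walking parent pointers from b856c6d: reachable set = {0f2de43, 0f71850, 779fc84, 7e2c5a2, 82e54c3, b856c6d, b93f046, d3229b1, d93bbe7, e1a96bd, f7f92c0}.
That is 11 commits.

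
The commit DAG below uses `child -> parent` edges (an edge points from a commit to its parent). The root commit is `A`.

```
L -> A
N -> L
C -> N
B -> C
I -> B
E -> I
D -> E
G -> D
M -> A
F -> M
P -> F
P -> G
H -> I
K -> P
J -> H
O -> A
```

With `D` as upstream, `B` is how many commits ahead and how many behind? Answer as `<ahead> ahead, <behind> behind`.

Reachable from B: {A, B, C, L, N}.
Reachable from D: {A, B, C, D, E, I, L, N}.
Only in B's history (ahead): {} — 0.
Only in D's history (behind): {D, E, I} — 3.

0 ahead, 3 behind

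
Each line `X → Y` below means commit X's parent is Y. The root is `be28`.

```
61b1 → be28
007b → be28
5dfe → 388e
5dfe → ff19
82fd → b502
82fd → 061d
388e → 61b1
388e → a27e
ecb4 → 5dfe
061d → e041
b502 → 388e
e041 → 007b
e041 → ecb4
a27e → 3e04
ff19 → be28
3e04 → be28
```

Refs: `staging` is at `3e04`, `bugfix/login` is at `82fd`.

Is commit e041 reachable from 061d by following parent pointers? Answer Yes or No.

Yes

Ancestors of 061d (commits reachable by following parents): {007b, 061d, 388e, 3e04, 5dfe, 61b1, a27e, be28, e041, ecb4, ff19}.
e041 is in that set, so it is an ancestor of 061d.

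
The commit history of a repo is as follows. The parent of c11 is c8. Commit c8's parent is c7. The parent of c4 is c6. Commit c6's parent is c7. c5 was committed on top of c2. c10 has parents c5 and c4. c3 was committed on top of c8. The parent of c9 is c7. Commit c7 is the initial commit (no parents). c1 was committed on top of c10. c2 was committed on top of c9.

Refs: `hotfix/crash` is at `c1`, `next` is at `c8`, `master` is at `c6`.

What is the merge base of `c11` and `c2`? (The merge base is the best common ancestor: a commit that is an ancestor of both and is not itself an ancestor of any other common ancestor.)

Ancestors of c11: {c11, c7, c8}.
Ancestors of c2: {c2, c7, c9}.
Common ancestors: {c7}.
The only common ancestor is c7, so it is the merge base.

c7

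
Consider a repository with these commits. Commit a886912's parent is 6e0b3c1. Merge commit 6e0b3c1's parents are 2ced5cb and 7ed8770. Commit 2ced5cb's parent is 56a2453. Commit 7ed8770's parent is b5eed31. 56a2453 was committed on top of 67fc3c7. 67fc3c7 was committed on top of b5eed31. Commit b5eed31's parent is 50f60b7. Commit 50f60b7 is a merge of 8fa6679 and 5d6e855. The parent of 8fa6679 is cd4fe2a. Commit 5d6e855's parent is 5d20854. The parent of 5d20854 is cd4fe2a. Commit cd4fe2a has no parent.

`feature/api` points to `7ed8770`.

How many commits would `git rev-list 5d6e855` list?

3

Walking parent pointers from 5d6e855: reachable set = {5d20854, 5d6e855, cd4fe2a}.
That is 3 commits.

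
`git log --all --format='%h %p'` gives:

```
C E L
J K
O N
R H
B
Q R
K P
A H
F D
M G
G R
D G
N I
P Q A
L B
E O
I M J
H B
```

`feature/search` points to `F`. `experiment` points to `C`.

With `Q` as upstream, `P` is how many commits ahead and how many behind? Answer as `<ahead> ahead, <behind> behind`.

Reachable from P: {A, B, H, P, Q, R}.
Reachable from Q: {B, H, Q, R}.
Only in P's history (ahead): {A, P} — 2.
Only in Q's history (behind): {} — 0.

2 ahead, 0 behind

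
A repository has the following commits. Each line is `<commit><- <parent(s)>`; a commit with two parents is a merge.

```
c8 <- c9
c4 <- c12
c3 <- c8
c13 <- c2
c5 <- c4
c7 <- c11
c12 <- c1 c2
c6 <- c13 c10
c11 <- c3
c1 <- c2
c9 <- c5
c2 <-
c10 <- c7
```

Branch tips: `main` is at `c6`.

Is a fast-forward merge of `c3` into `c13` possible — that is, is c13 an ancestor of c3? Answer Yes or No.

A fast-forward from c13 to c3 is possible iff c13 is an ancestor of c3.
Ancestors of c3: {c1, c12, c2, c3, c4, c5, c8, c9}.
c13 is not among them, so fast-forward is not possible.

No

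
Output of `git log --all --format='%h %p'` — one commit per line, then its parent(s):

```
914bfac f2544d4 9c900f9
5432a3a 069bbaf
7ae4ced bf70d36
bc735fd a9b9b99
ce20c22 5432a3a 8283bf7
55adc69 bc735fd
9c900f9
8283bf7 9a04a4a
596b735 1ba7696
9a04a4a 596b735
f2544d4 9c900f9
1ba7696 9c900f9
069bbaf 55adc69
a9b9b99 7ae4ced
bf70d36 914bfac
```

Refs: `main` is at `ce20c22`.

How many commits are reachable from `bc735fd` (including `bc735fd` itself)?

7

Walking parent pointers from bc735fd: reachable set = {7ae4ced, 914bfac, 9c900f9, a9b9b99, bc735fd, bf70d36, f2544d4}.
That is 7 commits.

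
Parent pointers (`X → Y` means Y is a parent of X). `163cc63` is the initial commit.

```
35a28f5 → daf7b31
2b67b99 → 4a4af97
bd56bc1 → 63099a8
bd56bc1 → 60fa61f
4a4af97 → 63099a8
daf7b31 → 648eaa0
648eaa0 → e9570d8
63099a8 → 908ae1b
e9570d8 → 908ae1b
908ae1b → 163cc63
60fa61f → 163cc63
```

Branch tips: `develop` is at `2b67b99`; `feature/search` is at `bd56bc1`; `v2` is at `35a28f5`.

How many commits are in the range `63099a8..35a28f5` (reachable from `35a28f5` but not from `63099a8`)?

4

Reachable from 35a28f5: {163cc63, 35a28f5, 648eaa0, 908ae1b, daf7b31, e9570d8}.
Reachable from 63099a8: {163cc63, 63099a8, 908ae1b}.
In 35a28f5's history but not 63099a8's: {35a28f5, 648eaa0, daf7b31, e9570d8} — 4 commits.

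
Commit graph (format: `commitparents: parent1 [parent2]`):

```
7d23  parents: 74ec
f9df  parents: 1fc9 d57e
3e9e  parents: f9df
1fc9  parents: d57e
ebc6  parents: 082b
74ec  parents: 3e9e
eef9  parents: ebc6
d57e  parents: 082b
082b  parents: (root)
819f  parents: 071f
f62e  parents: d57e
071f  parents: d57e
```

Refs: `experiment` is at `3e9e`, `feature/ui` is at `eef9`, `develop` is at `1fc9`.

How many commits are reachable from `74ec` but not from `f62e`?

4

Reachable from 74ec: {082b, 1fc9, 3e9e, 74ec, d57e, f9df}.
Reachable from f62e: {082b, d57e, f62e}.
In 74ec's history but not f62e's: {1fc9, 3e9e, 74ec, f9df} — 4 commits.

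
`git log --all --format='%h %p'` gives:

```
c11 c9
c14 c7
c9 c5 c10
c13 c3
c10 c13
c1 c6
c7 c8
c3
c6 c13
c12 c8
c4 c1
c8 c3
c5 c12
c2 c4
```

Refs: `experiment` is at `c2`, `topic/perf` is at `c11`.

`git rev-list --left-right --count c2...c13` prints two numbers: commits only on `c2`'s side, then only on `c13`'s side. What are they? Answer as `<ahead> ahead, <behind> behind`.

4 ahead, 0 behind

Reachable from c2: {c1, c13, c2, c3, c4, c6}.
Reachable from c13: {c13, c3}.
Only in c2's history (ahead): {c1, c2, c4, c6} — 4.
Only in c13's history (behind): {} — 0.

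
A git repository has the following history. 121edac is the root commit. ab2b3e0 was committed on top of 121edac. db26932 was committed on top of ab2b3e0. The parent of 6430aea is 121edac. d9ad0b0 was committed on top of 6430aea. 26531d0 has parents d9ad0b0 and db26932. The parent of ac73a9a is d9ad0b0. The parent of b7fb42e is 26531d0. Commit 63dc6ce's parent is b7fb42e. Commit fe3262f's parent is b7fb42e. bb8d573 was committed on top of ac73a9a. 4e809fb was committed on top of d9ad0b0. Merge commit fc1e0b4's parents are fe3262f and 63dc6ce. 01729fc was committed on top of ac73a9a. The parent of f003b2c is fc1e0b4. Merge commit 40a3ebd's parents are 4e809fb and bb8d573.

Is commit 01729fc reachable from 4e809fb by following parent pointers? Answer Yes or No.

Ancestors of 4e809fb: {121edac, 4e809fb, 6430aea, d9ad0b0}.
01729fc is not in that set, so it is not an ancestor of 4e809fb.

No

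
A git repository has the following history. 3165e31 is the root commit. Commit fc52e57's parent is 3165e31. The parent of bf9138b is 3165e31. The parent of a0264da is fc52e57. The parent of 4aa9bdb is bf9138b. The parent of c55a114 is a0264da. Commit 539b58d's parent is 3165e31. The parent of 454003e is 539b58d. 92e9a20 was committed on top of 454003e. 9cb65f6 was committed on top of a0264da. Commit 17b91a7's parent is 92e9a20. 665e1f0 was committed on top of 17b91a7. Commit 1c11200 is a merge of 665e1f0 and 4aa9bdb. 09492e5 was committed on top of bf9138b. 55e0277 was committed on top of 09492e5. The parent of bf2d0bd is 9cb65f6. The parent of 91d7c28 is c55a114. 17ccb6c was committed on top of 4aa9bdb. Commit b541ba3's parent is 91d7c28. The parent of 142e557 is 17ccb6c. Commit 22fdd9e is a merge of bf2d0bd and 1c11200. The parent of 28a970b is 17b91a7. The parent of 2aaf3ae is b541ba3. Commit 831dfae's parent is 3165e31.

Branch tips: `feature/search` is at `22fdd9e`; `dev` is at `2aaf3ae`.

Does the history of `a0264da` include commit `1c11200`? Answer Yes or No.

No

Ancestors of a0264da: {3165e31, a0264da, fc52e57}.
1c11200 is not in that set, so it is not an ancestor of a0264da.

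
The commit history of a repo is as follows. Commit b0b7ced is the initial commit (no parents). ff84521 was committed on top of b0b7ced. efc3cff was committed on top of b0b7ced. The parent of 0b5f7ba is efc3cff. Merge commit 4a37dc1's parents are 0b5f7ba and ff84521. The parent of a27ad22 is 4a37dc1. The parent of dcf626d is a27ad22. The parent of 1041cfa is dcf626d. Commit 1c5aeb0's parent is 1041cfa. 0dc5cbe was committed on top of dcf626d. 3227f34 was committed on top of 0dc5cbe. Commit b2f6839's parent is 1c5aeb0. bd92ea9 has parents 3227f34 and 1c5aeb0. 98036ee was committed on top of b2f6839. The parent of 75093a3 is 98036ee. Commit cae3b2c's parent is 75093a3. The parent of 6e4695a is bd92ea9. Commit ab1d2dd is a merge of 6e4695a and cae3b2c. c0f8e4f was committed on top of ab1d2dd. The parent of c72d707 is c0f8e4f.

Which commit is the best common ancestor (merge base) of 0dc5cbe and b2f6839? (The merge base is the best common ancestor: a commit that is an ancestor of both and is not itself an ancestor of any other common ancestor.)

dcf626d

Ancestors of 0dc5cbe: {0b5f7ba, 0dc5cbe, 4a37dc1, a27ad22, b0b7ced, dcf626d, efc3cff, ff84521}.
Ancestors of b2f6839: {0b5f7ba, 1041cfa, 1c5aeb0, 4a37dc1, a27ad22, b0b7ced, b2f6839, dcf626d, efc3cff, ff84521}.
Common ancestors: {0b5f7ba, 4a37dc1, a27ad22, b0b7ced, dcf626d, efc3cff, ff84521}.
Among these, dcf626d is not an ancestor of any other common ancestor — it is the merge base.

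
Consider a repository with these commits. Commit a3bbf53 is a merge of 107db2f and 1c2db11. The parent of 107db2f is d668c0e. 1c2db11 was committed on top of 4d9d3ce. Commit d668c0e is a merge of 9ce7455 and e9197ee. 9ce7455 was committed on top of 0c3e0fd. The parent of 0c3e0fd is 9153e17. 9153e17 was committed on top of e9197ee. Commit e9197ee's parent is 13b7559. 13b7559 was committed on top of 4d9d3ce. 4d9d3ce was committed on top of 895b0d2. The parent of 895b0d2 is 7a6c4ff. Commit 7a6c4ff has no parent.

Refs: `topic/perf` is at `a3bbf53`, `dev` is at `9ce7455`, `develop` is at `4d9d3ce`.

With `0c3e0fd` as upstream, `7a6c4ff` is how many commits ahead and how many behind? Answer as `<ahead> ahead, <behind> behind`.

Reachable from 7a6c4ff: {7a6c4ff}.
Reachable from 0c3e0fd: {0c3e0fd, 13b7559, 4d9d3ce, 7a6c4ff, 895b0d2, 9153e17, e9197ee}.
Only in 7a6c4ff's history (ahead): {} — 0.
Only in 0c3e0fd's history (behind): {0c3e0fd, 13b7559, 4d9d3ce, 895b0d2, 9153e17, e9197ee} — 6.

0 ahead, 6 behind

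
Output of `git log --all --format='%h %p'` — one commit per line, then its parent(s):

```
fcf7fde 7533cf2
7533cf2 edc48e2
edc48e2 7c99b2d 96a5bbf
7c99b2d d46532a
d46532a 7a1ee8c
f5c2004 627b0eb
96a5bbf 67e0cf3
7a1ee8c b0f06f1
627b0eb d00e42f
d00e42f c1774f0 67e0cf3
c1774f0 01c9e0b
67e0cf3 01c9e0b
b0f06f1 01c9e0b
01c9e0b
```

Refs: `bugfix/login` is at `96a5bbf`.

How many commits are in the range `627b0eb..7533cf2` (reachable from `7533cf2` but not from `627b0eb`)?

Reachable from 7533cf2: {01c9e0b, 67e0cf3, 7533cf2, 7a1ee8c, 7c99b2d, 96a5bbf, b0f06f1, d46532a, edc48e2}.
Reachable from 627b0eb: {01c9e0b, 627b0eb, 67e0cf3, c1774f0, d00e42f}.
In 7533cf2's history but not 627b0eb's: {7533cf2, 7a1ee8c, 7c99b2d, 96a5bbf, b0f06f1, d46532a, edc48e2} — 7 commits.

7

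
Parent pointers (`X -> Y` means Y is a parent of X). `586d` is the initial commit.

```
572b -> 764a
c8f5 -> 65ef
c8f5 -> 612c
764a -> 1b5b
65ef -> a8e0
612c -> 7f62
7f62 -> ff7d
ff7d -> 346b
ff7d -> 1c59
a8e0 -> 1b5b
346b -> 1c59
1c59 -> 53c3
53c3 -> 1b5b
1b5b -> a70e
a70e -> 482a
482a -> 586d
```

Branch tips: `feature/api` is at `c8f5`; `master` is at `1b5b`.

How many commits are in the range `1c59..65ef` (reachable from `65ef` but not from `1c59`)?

Reachable from 65ef: {1b5b, 482a, 586d, 65ef, a70e, a8e0}.
Reachable from 1c59: {1b5b, 1c59, 482a, 53c3, 586d, a70e}.
In 65ef's history but not 1c59's: {65ef, a8e0} — 2 commits.

2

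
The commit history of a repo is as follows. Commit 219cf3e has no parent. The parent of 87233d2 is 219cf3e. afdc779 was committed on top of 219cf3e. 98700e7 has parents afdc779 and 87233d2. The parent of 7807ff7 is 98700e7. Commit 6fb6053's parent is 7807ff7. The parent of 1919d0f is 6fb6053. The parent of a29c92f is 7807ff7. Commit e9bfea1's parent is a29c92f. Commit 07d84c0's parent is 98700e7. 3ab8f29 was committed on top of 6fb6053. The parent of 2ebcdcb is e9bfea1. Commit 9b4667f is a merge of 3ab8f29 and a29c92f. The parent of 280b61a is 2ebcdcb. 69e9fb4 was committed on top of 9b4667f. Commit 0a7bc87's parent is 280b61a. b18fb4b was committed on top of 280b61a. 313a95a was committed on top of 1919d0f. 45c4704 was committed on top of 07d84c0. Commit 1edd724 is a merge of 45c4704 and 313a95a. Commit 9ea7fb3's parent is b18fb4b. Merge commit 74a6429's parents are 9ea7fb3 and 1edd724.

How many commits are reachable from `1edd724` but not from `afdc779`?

9

Reachable from 1edd724: {07d84c0, 1919d0f, 1edd724, 219cf3e, 313a95a, 45c4704, 6fb6053, 7807ff7, 87233d2, 98700e7, afdc779}.
Reachable from afdc779: {219cf3e, afdc779}.
In 1edd724's history but not afdc779's: {07d84c0, 1919d0f, 1edd724, 313a95a, 45c4704, 6fb6053, 7807ff7, 87233d2, 98700e7} — 9 commits.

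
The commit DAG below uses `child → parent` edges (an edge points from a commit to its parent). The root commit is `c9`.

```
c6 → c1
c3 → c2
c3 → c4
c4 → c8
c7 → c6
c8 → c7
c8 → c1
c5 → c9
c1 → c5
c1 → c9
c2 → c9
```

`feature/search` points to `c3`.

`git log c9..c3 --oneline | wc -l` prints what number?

Reachable from c3: {c1, c2, c3, c4, c5, c6, c7, c8, c9}.
Reachable from c9: {c9}.
In c3's history but not c9's: {c1, c2, c3, c4, c5, c6, c7, c8} — 8 commits.

8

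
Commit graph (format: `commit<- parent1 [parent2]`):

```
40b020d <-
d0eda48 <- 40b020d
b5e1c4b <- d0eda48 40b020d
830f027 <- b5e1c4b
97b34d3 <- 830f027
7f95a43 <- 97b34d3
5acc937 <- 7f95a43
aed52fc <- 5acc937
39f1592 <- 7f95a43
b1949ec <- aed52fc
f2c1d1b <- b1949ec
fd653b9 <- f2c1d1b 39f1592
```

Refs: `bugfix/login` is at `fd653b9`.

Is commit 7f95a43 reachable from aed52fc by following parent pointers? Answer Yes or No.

Ancestors of aed52fc (commits reachable by following parents): {40b020d, 5acc937, 7f95a43, 830f027, 97b34d3, aed52fc, b5e1c4b, d0eda48}.
7f95a43 is in that set, so it is an ancestor of aed52fc.

Yes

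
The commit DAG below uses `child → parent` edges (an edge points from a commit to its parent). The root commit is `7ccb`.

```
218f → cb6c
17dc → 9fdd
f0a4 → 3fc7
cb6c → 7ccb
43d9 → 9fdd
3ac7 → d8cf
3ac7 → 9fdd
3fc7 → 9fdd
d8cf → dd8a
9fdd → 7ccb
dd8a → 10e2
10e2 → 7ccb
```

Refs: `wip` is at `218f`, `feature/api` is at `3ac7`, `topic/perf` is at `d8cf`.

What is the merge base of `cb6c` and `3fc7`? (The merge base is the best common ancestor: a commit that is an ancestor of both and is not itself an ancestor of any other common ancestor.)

Ancestors of cb6c: {7ccb, cb6c}.
Ancestors of 3fc7: {3fc7, 7ccb, 9fdd}.
Common ancestors: {7ccb}.
The only common ancestor is 7ccb, so it is the merge base.

7ccb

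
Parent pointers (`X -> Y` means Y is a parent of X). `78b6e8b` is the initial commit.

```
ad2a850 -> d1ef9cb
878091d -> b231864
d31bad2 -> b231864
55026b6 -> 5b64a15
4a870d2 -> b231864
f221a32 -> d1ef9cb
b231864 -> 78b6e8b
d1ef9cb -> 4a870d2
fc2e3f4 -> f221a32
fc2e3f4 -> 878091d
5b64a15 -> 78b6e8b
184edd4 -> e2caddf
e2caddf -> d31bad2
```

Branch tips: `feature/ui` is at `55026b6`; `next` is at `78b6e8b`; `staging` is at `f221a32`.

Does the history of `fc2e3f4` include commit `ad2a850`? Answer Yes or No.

Ancestors of fc2e3f4: {4a870d2, 78b6e8b, 878091d, b231864, d1ef9cb, f221a32, fc2e3f4}.
ad2a850 is not in that set, so it is not an ancestor of fc2e3f4.

No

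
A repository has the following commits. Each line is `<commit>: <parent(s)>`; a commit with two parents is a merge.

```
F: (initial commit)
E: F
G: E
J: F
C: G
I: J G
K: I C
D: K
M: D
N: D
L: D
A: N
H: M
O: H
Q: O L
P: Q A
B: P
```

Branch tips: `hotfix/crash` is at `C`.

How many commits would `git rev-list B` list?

Walking parent pointers from B: reachable set = {A, B, C, D, E, F, G, H, I, J, K, L, M, N, O, P, Q}.
That is 17 commits.

17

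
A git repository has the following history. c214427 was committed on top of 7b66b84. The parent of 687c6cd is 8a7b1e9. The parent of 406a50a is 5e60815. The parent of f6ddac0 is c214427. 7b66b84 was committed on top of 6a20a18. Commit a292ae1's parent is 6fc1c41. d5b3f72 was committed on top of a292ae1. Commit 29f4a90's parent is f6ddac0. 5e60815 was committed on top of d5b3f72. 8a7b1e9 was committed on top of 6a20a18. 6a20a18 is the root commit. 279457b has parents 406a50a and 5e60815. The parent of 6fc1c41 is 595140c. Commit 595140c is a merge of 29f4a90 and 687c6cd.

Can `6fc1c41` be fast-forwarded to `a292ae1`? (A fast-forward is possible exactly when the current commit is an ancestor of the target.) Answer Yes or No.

Yes

A fast-forward from 6fc1c41 to a292ae1 is possible iff 6fc1c41 is an ancestor of a292ae1.
Ancestors of a292ae1: {29f4a90, 595140c, 687c6cd, 6a20a18, 6fc1c41, 7b66b84, 8a7b1e9, a292ae1, c214427, f6ddac0}.
6fc1c41 is among them, so fast-forward is possible.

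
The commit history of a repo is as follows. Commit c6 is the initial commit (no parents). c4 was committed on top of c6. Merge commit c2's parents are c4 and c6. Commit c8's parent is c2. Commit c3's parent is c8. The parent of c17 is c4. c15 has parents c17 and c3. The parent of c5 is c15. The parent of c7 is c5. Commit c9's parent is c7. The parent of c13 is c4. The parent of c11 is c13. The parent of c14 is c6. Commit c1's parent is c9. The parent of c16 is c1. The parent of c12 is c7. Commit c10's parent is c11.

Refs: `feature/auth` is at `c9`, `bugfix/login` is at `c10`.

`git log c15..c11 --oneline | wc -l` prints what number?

Reachable from c11: {c11, c13, c4, c6}.
Reachable from c15: {c15, c17, c2, c3, c4, c6, c8}.
In c11's history but not c15's: {c11, c13} — 2 commits.

2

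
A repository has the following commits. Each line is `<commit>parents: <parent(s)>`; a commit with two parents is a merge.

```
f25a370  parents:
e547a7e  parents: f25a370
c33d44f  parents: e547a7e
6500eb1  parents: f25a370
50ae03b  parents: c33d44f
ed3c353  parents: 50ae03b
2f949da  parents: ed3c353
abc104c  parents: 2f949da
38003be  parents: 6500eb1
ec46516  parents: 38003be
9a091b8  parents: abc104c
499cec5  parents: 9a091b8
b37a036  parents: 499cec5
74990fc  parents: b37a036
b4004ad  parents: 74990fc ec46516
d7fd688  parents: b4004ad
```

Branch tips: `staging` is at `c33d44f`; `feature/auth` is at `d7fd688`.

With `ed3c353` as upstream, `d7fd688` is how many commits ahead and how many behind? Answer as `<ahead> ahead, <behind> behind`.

11 ahead, 0 behind

Reachable from d7fd688: {2f949da, 38003be, 499cec5, 50ae03b, 6500eb1, 74990fc, 9a091b8, abc104c, b37a036, b4004ad, c33d44f, d7fd688, e547a7e, ec46516, ed3c353, f25a370}.
Reachable from ed3c353: {50ae03b, c33d44f, e547a7e, ed3c353, f25a370}.
Only in d7fd688's history (ahead): {2f949da, 38003be, 499cec5, 6500eb1, 74990fc, 9a091b8, abc104c, b37a036, b4004ad, d7fd688, ec46516} — 11.
Only in ed3c353's history (behind): {} — 0.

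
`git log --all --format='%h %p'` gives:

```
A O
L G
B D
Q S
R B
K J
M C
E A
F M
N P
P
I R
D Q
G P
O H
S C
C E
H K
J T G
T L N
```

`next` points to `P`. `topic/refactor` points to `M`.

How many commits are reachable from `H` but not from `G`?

Reachable from H: {G, H, J, K, L, N, P, T}.
Reachable from G: {G, P}.
In H's history but not G's: {H, J, K, L, N, T} — 6 commits.

6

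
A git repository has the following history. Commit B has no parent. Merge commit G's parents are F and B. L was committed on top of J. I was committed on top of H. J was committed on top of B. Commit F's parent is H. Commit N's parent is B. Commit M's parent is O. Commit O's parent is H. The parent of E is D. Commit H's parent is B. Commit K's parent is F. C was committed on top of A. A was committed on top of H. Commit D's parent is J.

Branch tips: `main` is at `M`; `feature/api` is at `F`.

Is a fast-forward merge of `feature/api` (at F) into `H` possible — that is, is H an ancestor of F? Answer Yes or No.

Yes

A fast-forward from H to F is possible iff H is an ancestor of F.
Ancestors of F: {B, F, H}.
H is among them, so fast-forward is possible.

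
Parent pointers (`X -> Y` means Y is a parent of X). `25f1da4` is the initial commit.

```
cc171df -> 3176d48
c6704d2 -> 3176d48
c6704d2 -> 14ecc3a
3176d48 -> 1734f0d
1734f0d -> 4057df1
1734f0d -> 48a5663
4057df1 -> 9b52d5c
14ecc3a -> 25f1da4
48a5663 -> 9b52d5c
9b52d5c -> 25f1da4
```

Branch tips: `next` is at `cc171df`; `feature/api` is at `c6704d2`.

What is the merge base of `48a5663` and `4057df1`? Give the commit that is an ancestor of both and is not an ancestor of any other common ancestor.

9b52d5c

Ancestors of 48a5663: {25f1da4, 48a5663, 9b52d5c}.
Ancestors of 4057df1: {25f1da4, 4057df1, 9b52d5c}.
Common ancestors: {25f1da4, 9b52d5c}.
Among these, 9b52d5c is not an ancestor of any other common ancestor — it is the merge base.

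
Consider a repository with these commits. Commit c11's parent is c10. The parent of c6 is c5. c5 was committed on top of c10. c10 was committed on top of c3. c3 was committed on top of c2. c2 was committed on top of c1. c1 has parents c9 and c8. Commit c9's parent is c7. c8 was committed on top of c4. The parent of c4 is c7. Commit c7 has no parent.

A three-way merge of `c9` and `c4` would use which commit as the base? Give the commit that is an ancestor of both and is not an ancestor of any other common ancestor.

Ancestors of c9: {c7, c9}.
Ancestors of c4: {c4, c7}.
Common ancestors: {c7}.
The only common ancestor is c7, so it is the merge base.

c7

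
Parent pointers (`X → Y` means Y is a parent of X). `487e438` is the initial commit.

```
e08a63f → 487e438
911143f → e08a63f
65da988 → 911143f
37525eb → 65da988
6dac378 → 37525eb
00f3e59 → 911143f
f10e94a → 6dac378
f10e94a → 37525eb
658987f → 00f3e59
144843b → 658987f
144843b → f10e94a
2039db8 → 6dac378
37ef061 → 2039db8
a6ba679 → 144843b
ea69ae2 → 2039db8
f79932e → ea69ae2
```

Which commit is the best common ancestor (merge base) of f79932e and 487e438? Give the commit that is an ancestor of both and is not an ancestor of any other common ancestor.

Ancestors of f79932e: {2039db8, 37525eb, 487e438, 65da988, 6dac378, 911143f, e08a63f, ea69ae2, f79932e}.
Ancestors of 487e438: {487e438}.
Common ancestors: {487e438}.
The only common ancestor is 487e438, so it is the merge base.

487e438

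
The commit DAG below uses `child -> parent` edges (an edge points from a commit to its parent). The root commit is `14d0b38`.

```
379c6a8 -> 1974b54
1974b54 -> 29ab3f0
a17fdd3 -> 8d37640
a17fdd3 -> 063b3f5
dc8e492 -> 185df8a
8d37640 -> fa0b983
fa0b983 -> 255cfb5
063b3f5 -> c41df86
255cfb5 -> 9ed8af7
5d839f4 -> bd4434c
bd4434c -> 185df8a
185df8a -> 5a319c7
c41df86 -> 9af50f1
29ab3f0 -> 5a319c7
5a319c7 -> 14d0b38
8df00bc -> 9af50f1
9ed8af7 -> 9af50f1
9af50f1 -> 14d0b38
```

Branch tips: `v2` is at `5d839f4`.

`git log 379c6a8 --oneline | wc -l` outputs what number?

Walking parent pointers from 379c6a8: reachable set = {14d0b38, 1974b54, 29ab3f0, 379c6a8, 5a319c7}.
That is 5 commits.

5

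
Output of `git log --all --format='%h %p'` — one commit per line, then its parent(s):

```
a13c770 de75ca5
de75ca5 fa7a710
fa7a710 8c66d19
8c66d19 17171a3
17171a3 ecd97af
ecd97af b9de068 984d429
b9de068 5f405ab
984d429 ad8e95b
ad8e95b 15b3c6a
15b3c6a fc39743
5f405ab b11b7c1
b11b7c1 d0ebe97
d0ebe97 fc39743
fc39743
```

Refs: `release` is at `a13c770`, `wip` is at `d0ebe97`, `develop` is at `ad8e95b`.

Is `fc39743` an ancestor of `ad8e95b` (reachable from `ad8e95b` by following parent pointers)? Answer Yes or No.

Ancestors of ad8e95b (commits reachable by following parents): {15b3c6a, ad8e95b, fc39743}.
fc39743 is in that set, so it is an ancestor of ad8e95b.

Yes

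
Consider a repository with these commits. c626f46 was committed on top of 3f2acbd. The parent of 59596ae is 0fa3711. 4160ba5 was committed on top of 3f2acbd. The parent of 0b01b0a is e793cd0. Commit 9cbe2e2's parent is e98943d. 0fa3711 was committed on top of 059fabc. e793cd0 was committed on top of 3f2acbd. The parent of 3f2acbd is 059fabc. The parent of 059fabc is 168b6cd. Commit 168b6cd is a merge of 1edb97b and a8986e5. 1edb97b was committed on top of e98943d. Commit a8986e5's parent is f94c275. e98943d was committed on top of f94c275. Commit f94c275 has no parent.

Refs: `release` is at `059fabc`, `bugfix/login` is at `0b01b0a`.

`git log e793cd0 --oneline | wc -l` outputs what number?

Walking parent pointers from e793cd0: reachable set = {059fabc, 168b6cd, 1edb97b, 3f2acbd, a8986e5, e793cd0, e98943d, f94c275}.
That is 8 commits.

8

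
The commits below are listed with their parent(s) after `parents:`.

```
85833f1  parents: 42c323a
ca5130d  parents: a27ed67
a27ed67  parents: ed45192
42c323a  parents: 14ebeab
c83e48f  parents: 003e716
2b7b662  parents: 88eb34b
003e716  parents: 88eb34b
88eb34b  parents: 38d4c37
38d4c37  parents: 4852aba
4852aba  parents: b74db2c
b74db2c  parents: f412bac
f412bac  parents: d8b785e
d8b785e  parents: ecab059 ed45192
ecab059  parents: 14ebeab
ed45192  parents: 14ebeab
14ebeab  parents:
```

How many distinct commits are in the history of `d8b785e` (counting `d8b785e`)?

Walking parent pointers from d8b785e: reachable set = {14ebeab, d8b785e, ecab059, ed45192}.
That is 4 commits.

4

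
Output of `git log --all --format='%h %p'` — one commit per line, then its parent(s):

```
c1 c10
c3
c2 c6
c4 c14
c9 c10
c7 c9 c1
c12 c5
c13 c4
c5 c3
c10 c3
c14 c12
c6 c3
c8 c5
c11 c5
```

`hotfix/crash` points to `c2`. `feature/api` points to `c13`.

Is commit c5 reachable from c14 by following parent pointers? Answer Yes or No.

Ancestors of c14 (commits reachable by following parents): {c12, c14, c3, c5}.
c5 is in that set, so it is an ancestor of c14.

Yes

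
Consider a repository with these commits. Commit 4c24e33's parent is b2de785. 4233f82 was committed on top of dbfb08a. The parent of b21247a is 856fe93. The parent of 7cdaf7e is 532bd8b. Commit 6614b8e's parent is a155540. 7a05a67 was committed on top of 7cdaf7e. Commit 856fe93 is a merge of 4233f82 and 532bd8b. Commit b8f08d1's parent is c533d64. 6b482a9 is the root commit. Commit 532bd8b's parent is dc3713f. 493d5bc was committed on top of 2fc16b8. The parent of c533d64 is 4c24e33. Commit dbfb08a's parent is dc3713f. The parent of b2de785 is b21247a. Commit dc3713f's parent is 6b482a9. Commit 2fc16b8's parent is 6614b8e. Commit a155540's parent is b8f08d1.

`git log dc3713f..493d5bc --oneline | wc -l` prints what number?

13

Reachable from 493d5bc: {2fc16b8, 4233f82, 493d5bc, 4c24e33, 532bd8b, 6614b8e, 6b482a9, 856fe93, a155540, b21247a, b2de785, b8f08d1, c533d64, dbfb08a, dc3713f}.
Reachable from dc3713f: {6b482a9, dc3713f}.
In 493d5bc's history but not dc3713f's: {2fc16b8, 4233f82, 493d5bc, 4c24e33, 532bd8b, 6614b8e, 856fe93, a155540, b21247a, b2de785, b8f08d1, c533d64, dbfb08a} — 13 commits.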